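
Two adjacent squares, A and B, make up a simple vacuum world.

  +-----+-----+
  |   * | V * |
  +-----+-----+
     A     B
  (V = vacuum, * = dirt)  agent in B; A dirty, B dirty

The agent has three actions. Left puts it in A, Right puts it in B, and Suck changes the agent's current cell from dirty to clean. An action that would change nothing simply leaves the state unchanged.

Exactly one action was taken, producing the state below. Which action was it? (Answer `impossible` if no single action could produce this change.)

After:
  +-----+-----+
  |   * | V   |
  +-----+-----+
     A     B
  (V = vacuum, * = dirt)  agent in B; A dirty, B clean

try  Left: (A; A:dirty, B:dirty)
try Right: (B; A:dirty, B:dirty)
try  Suck: (B; A:dirty, B:clean)  ← match

Suck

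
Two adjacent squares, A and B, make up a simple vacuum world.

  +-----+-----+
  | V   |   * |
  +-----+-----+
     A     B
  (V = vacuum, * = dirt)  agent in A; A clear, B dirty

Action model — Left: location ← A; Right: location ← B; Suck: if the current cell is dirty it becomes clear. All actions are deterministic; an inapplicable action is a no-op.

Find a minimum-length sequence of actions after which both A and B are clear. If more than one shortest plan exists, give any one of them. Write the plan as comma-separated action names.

1. Right → <B|clear|dirty>
2. Suck → <B|clear|clear>
min 2: go B then Suck

Right, Suck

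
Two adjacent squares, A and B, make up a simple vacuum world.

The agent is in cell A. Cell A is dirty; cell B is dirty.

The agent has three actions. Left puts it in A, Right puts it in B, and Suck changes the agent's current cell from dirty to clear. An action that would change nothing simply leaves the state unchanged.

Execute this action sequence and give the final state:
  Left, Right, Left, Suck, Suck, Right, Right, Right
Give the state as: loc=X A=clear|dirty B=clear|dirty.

loc=B A=clear B=dirty

[1] after Left: loc=A A=dirty B=dirty
[2] after Right: loc=B A=dirty B=dirty
[3] after Left: loc=A A=dirty B=dirty
[4] after Suck: loc=A A=clear B=dirty
[5] after Suck: loc=A A=clear B=dirty
[6] after Right: loc=B A=clear B=dirty
[7] after Right: loc=B A=clear B=dirty
[8] after Right: loc=B A=clear B=dirty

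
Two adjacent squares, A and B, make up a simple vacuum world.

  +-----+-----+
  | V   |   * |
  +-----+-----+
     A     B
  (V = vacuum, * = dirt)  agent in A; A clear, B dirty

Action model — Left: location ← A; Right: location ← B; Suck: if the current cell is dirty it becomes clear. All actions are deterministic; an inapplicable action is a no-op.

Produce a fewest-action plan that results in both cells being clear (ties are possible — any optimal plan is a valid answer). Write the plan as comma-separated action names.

Right, Suck

t=1 Right ⇒ (B; A:clear, B:dirty)
t=2 Suck ⇒ (B; A:clear, B:clear)
min 2: go B then Suck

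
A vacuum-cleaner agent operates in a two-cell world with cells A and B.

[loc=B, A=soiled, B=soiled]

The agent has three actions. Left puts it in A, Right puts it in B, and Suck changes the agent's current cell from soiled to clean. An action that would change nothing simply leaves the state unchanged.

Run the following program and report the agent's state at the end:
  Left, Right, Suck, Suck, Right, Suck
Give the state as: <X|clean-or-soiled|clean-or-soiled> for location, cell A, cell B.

step 1/6 (Left): <A|soiled|soiled>
step 2/6 (Right): <B|soiled|soiled>
step 3/6 (Suck): <B|soiled|clean>
step 4/6 (Suck): <B|soiled|clean>
step 5/6 (Right): <B|soiled|clean>
step 6/6 (Suck): <B|soiled|clean>

<B|soiled|clean>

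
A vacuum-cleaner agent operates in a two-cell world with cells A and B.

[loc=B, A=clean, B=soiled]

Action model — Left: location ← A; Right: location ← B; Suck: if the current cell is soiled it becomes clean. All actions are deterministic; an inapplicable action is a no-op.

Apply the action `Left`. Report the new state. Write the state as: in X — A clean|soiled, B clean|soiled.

in A — A clean, B soiled

start: in B — A clean, B soiled
[1] after Left: in A — A clean, B soiled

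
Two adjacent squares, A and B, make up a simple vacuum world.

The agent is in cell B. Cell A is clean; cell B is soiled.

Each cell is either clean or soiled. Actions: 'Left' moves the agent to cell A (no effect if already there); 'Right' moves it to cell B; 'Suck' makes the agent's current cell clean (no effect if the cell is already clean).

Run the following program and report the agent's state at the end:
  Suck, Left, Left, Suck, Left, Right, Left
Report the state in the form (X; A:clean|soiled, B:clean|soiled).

(A; A:clean, B:clean)

1. Suck → (B; A:clean, B:clean)
2. Left → (A; A:clean, B:clean)
3. Left → (A; A:clean, B:clean)
4. Suck → (A; A:clean, B:clean)
5. Left → (A; A:clean, B:clean)
6. Right → (B; A:clean, B:clean)
7. Left → (A; A:clean, B:clean)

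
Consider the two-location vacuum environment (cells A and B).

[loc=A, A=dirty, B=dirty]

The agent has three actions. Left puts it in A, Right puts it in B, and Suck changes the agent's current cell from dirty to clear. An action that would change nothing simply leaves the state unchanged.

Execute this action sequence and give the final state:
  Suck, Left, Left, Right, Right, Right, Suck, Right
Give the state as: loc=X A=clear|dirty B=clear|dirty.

1. Suck → loc=A A=clear B=dirty
2. Left → loc=A A=clear B=dirty
3. Left → loc=A A=clear B=dirty
4. Right → loc=B A=clear B=dirty
5. Right → loc=B A=clear B=dirty
6. Right → loc=B A=clear B=dirty
7. Suck → loc=B A=clear B=clear
8. Right → loc=B A=clear B=clear

loc=B A=clear B=clear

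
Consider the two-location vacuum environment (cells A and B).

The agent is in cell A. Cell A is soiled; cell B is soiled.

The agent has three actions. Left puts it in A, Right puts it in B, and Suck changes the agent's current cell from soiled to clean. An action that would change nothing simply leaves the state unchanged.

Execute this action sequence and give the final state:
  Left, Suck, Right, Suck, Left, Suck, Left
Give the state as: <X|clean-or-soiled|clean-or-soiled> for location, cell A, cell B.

<A|clean|clean>

[1] after Left: <A|soiled|soiled>
[2] after Suck: <A|clean|soiled>
[3] after Right: <B|clean|soiled>
[4] after Suck: <B|clean|clean>
[5] after Left: <A|clean|clean>
[6] after Suck: <A|clean|clean>
[7] after Left: <A|clean|clean>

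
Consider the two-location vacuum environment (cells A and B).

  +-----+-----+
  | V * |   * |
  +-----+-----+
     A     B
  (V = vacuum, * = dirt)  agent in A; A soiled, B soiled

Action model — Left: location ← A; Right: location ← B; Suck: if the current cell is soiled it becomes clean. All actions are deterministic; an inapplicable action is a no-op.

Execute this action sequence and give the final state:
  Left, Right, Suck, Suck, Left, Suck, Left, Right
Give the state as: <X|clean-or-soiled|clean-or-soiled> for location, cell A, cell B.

1) do Left; now <A|soiled|soiled>
2) do Right; now <B|soiled|soiled>
3) do Suck; now <B|soiled|clean>
4) do Suck; now <B|soiled|clean>
5) do Left; now <A|soiled|clean>
6) do Suck; now <A|clean|clean>
7) do Left; now <A|clean|clean>
8) do Right; now <B|clean|clean>

<B|clean|clean>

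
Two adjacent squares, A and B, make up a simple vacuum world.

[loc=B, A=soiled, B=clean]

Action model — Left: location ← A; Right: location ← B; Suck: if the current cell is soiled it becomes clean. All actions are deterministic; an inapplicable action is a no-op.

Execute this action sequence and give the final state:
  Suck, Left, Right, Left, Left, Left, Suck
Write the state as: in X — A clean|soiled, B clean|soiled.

step 1/7 (Suck): in B — A soiled, B clean
step 2/7 (Left): in A — A soiled, B clean
step 3/7 (Right): in B — A soiled, B clean
step 4/7 (Left): in A — A soiled, B clean
step 5/7 (Left): in A — A soiled, B clean
step 6/7 (Left): in A — A soiled, B clean
step 7/7 (Suck): in A — A clean, B clean

in A — A clean, B clean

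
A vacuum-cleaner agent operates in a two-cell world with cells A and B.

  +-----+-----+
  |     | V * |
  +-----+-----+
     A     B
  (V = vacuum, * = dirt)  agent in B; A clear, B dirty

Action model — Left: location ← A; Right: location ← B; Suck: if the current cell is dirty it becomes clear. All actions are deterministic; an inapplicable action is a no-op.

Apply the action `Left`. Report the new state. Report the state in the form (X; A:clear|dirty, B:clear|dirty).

(A; A:clear, B:dirty)

start: (B; A:clear, B:dirty)
1) do Left; now (A; A:clear, B:dirty)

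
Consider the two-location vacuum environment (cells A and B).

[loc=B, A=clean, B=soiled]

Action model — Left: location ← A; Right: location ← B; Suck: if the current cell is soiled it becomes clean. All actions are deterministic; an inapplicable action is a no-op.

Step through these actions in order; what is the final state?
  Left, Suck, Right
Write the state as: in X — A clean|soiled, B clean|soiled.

1) do Left; now in A — A clean, B soiled
2) do Suck; now in A — A clean, B soiled
3) do Right; now in B — A clean, B soiled

in B — A clean, B soiled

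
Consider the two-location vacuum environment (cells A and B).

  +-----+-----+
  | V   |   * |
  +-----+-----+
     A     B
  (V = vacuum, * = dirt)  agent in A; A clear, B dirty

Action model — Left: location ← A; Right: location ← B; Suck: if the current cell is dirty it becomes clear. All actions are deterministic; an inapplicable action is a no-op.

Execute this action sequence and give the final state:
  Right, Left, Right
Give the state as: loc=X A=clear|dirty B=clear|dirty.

loc=B A=clear B=dirty

Right (#1): loc=B A=clear B=dirty
Left (#2): loc=A A=clear B=dirty
Right (#3): loc=B A=clear B=dirty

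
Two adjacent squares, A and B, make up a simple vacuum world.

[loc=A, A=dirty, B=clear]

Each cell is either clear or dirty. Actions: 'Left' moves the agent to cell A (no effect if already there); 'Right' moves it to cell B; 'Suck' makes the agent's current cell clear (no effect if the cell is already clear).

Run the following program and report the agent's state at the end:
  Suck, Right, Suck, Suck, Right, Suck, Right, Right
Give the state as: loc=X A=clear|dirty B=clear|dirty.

loc=B A=clear B=clear

1. Suck → loc=A A=clear B=clear
2. Right → loc=B A=clear B=clear
3. Suck → loc=B A=clear B=clear
4. Suck → loc=B A=clear B=clear
5. Right → loc=B A=clear B=clear
6. Suck → loc=B A=clear B=clear
7. Right → loc=B A=clear B=clear
8. Right → loc=B A=clear B=clear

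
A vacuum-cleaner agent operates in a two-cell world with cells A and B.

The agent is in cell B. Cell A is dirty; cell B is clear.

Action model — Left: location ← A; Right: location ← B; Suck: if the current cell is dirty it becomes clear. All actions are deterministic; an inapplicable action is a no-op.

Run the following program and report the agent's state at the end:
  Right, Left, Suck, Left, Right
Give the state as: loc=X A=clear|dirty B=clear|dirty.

loc=B A=clear B=clear

1. Right → loc=B A=dirty B=clear
2. Left → loc=A A=dirty B=clear
3. Suck → loc=A A=clear B=clear
4. Left → loc=A A=clear B=clear
5. Right → loc=B A=clear B=clear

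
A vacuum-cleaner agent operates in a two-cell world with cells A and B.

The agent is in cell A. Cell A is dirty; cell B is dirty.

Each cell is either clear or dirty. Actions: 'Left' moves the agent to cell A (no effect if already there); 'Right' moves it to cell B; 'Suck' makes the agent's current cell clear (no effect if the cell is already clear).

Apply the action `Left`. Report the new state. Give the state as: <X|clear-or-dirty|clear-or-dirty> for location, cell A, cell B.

start: <A|dirty|dirty>
[1] after Left: <A|dirty|dirty>

<A|dirty|dirty>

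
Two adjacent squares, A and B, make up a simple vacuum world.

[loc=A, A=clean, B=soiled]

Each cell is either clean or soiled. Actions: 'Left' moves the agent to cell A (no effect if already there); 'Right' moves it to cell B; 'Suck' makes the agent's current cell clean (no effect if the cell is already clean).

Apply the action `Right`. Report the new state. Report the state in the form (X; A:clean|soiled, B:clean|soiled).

(B; A:clean, B:soiled)

start: (A; A:clean, B:soiled)
[1] after Right: (B; A:clean, B:soiled)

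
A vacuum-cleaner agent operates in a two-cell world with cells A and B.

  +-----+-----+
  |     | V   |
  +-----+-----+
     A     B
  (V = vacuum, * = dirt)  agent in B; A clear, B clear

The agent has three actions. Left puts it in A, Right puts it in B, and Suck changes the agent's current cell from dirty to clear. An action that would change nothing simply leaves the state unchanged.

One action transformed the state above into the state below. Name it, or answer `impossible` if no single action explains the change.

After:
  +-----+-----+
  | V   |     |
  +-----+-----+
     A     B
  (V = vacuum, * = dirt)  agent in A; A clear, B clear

Left

try  Left: in A — A clear, B clear  ← match
try Right: in B — A clear, B clear
try  Suck: in B — A clear, B clear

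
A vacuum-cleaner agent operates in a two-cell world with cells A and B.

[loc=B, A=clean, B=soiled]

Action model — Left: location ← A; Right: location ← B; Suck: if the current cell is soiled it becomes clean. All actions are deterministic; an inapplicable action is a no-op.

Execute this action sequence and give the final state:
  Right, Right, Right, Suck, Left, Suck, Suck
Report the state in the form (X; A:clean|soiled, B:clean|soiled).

(A; A:clean, B:clean)

t=1 Right ⇒ (B; A:clean, B:soiled)
t=2 Right ⇒ (B; A:clean, B:soiled)
t=3 Right ⇒ (B; A:clean, B:soiled)
t=4 Suck ⇒ (B; A:clean, B:clean)
t=5 Left ⇒ (A; A:clean, B:clean)
t=6 Suck ⇒ (A; A:clean, B:clean)
t=7 Suck ⇒ (A; A:clean, B:clean)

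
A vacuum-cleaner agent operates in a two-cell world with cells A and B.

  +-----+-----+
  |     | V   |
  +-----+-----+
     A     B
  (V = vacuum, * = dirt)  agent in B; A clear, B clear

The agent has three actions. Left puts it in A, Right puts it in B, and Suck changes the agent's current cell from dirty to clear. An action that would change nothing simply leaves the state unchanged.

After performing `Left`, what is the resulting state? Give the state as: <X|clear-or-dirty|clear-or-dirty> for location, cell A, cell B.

<A|clear|clear>

start: <B|clear|clear>
1) do Left; now <A|clear|clear>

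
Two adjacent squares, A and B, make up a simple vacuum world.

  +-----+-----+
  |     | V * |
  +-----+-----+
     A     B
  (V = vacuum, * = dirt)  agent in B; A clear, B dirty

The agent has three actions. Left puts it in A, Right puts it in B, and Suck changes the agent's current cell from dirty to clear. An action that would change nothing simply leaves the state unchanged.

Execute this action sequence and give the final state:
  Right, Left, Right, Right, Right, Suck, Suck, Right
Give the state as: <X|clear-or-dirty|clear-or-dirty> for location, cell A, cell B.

<B|clear|clear>

1. Right → <B|clear|dirty>
2. Left → <A|clear|dirty>
3. Right → <B|clear|dirty>
4. Right → <B|clear|dirty>
5. Right → <B|clear|dirty>
6. Suck → <B|clear|clear>
7. Suck → <B|clear|clear>
8. Right → <B|clear|clear>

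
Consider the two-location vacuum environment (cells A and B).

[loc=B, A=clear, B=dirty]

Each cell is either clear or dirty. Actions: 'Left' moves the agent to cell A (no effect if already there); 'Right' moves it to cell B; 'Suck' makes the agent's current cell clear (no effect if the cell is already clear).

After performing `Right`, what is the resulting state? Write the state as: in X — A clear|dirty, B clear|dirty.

start: in B — A clear, B dirty
1. Right → in B — A clear, B dirty

in B — A clear, B dirty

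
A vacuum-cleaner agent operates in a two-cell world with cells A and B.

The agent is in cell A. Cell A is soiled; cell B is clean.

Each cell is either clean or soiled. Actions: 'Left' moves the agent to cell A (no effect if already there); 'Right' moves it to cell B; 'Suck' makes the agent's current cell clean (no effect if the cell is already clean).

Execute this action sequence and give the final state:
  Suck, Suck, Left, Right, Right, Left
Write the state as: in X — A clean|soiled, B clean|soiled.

t=1 Suck ⇒ in A — A clean, B clean
t=2 Suck ⇒ in A — A clean, B clean
t=3 Left ⇒ in A — A clean, B clean
t=4 Right ⇒ in B — A clean, B clean
t=5 Right ⇒ in B — A clean, B clean
t=6 Left ⇒ in A — A clean, B clean

in A — A clean, B clean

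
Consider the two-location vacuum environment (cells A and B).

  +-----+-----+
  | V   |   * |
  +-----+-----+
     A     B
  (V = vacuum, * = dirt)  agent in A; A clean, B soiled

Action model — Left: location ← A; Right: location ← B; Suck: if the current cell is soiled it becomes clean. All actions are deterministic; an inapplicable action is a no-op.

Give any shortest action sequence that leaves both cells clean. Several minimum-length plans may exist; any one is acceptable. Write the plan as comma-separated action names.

Right, Suck

Right (#1): <B|clean|soiled>
Suck (#2): <B|clean|clean>
min 2: go B then Suck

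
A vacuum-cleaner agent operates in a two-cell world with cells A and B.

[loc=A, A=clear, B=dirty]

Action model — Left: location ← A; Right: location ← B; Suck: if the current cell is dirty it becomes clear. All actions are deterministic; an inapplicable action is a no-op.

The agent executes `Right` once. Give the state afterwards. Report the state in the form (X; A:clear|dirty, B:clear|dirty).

(B; A:clear, B:dirty)

start: (A; A:clear, B:dirty)
[1] after Right: (B; A:clear, B:dirty)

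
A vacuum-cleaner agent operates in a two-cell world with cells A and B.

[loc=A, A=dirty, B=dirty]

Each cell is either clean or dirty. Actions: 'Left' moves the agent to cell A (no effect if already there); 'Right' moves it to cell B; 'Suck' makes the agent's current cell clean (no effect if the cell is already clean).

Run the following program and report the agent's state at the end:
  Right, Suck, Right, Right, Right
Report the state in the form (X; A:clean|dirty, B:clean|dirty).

Right (#1): (B; A:dirty, B:dirty)
Suck (#2): (B; A:dirty, B:clean)
Right (#3): (B; A:dirty, B:clean)
Right (#4): (B; A:dirty, B:clean)
Right (#5): (B; A:dirty, B:clean)

(B; A:dirty, B:clean)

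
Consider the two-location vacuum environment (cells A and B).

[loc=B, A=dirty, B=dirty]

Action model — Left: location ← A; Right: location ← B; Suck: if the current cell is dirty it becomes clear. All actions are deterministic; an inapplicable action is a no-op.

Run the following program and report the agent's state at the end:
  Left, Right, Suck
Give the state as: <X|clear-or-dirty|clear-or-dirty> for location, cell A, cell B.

<B|dirty|clear>

1. Left → <A|dirty|dirty>
2. Right → <B|dirty|dirty>
3. Suck → <B|dirty|clear>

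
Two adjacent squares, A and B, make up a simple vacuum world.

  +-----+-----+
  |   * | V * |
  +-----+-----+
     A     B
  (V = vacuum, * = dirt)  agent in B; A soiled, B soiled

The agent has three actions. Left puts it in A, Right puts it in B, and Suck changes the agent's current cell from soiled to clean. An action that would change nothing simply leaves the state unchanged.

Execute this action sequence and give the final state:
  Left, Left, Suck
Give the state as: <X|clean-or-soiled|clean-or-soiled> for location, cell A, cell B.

1. Left → <A|soiled|soiled>
2. Left → <A|soiled|soiled>
3. Suck → <A|clean|soiled>

<A|clean|soiled>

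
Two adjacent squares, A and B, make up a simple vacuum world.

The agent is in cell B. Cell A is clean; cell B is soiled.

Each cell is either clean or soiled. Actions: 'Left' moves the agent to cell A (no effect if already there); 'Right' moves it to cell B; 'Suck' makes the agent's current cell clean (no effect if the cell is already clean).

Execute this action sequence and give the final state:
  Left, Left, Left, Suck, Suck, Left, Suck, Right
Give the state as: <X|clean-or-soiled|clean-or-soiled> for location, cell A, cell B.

Left (#1): <A|clean|soiled>
Left (#2): <A|clean|soiled>
Left (#3): <A|clean|soiled>
Suck (#4): <A|clean|soiled>
Suck (#5): <A|clean|soiled>
Left (#6): <A|clean|soiled>
Suck (#7): <A|clean|soiled>
Right (#8): <B|clean|soiled>

<B|clean|soiled>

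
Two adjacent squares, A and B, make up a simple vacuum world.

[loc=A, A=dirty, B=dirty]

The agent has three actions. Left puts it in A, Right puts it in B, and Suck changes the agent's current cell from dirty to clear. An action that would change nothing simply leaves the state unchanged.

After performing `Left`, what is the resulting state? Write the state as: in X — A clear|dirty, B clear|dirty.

start: in A — A dirty, B dirty
1) do Left; now in A — A dirty, B dirty

in A — A dirty, B dirty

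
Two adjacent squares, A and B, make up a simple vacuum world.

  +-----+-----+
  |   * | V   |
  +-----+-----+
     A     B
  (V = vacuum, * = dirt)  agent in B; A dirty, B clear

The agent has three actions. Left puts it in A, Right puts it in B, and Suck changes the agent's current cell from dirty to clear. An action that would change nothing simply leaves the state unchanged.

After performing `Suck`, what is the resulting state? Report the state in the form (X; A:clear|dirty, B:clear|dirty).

start: (B; A:dirty, B:clear)
1. Suck → (B; A:dirty, B:clear)

(B; A:dirty, B:clear)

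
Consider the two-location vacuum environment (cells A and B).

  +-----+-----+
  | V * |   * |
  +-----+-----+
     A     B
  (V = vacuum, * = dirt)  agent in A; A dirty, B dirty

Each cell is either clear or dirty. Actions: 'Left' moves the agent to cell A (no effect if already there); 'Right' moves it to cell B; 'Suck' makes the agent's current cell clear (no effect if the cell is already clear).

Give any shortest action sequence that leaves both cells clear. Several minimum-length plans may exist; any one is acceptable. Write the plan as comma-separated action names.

[1] after Suck: (A; A:clear, B:dirty)
[2] after Right: (B; A:clear, B:dirty)
[3] after Suck: (B; A:clear, B:clear)
min 3: Suck A + move + Suck B

Suck, Right, Suck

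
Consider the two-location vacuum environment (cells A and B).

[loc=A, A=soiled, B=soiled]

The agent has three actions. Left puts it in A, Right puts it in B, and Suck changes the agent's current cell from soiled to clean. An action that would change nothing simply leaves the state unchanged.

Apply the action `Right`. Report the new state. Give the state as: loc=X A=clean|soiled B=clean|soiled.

loc=B A=soiled B=soiled

start: loc=A A=soiled B=soiled
step 1/1 (Right): loc=B A=soiled B=soiled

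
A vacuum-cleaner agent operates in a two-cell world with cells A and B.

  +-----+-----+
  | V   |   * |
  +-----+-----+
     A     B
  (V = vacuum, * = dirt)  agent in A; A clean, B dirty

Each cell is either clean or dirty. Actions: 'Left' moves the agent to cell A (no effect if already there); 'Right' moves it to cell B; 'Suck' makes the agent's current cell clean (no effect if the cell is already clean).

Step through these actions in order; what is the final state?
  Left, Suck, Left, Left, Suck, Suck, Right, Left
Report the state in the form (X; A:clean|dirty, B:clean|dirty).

(A; A:clean, B:dirty)

step 1/8 (Left): (A; A:clean, B:dirty)
step 2/8 (Suck): (A; A:clean, B:dirty)
step 3/8 (Left): (A; A:clean, B:dirty)
step 4/8 (Left): (A; A:clean, B:dirty)
step 5/8 (Suck): (A; A:clean, B:dirty)
step 6/8 (Suck): (A; A:clean, B:dirty)
step 7/8 (Right): (B; A:clean, B:dirty)
step 8/8 (Left): (A; A:clean, B:dirty)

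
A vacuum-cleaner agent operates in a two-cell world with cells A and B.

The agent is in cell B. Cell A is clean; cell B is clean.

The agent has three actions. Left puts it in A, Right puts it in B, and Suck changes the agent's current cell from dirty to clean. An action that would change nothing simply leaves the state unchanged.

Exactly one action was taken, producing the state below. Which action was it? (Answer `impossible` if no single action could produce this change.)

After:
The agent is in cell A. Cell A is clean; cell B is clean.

try  Left: in A — A clean, B clean  ← match
try Right: in B — A clean, B clean
try  Suck: in B — A clean, B clean

Left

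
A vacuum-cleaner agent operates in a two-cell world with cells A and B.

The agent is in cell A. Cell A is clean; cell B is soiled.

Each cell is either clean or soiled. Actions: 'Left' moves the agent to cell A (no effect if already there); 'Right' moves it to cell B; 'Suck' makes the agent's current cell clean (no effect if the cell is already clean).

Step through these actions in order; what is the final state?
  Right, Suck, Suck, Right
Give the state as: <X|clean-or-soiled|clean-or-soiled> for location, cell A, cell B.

<B|clean|clean>

t=1 Right ⇒ <B|clean|soiled>
t=2 Suck ⇒ <B|clean|clean>
t=3 Suck ⇒ <B|clean|clean>
t=4 Right ⇒ <B|clean|clean>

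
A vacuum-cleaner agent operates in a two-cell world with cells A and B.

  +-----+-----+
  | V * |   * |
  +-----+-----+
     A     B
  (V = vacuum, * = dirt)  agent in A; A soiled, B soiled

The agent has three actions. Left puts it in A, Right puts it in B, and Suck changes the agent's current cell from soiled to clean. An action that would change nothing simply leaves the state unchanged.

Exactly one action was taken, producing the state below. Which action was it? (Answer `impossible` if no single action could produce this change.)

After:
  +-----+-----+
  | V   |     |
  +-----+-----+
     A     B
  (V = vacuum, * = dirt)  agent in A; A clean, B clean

try  Left: <A|soiled|soiled>
try Right: <B|soiled|soiled>
try  Suck: <A|clean|soiled>
no single action produces the after-state

impossible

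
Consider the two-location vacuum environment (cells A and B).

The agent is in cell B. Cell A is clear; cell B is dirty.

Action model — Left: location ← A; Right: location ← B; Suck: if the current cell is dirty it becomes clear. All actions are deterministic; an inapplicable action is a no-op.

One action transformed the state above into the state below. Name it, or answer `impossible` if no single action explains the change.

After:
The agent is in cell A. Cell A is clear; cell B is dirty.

Left

try  Left: loc=A A=clear B=dirty  ← match
try Right: loc=B A=clear B=dirty
try  Suck: loc=B A=clear B=clear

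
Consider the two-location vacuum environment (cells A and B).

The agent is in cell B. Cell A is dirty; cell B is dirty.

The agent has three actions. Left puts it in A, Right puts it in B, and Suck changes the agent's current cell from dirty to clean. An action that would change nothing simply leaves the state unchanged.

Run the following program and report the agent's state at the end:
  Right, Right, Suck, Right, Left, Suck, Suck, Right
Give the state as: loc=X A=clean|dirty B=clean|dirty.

Right (#1): loc=B A=dirty B=dirty
Right (#2): loc=B A=dirty B=dirty
Suck (#3): loc=B A=dirty B=clean
Right (#4): loc=B A=dirty B=clean
Left (#5): loc=A A=dirty B=clean
Suck (#6): loc=A A=clean B=clean
Suck (#7): loc=A A=clean B=clean
Right (#8): loc=B A=clean B=clean

loc=B A=clean B=clean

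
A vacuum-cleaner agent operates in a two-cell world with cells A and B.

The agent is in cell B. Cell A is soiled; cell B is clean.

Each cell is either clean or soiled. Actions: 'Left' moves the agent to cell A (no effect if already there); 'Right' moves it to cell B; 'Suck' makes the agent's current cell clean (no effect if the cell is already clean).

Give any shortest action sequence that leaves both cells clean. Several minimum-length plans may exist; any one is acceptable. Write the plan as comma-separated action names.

step 1/2 (Left): (A; A:soiled, B:clean)
step 2/2 (Suck): (A; A:clean, B:clean)
min 2: go A then Suck

Left, Suck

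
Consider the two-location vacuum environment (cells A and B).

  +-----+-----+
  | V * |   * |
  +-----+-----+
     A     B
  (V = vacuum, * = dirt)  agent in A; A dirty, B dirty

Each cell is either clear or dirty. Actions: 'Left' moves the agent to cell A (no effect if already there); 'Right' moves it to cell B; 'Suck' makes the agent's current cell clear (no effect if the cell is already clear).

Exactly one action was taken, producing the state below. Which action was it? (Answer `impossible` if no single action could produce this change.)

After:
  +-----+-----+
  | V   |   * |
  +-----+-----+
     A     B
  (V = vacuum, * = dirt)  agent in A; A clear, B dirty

Suck

try  Left: (A; A:dirty, B:dirty)
try Right: (B; A:dirty, B:dirty)
try  Suck: (A; A:clear, B:dirty)  ← match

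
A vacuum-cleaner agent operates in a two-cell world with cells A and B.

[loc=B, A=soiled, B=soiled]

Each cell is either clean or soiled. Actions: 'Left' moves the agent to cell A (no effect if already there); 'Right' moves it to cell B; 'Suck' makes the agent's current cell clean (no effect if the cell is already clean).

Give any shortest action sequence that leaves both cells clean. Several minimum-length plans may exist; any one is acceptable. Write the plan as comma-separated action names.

[1] after Suck: loc=B A=soiled B=clean
[2] after Left: loc=A A=soiled B=clean
[3] after Suck: loc=A A=clean B=clean
min 3: Suck B + move + Suck A

Suck, Left, Suck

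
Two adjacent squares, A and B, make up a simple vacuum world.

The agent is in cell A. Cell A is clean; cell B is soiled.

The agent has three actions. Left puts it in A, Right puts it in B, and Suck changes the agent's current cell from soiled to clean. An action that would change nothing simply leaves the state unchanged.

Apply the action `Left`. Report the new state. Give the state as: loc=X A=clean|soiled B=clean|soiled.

loc=A A=clean B=soiled

start: loc=A A=clean B=soiled
Left (#1): loc=A A=clean B=soiled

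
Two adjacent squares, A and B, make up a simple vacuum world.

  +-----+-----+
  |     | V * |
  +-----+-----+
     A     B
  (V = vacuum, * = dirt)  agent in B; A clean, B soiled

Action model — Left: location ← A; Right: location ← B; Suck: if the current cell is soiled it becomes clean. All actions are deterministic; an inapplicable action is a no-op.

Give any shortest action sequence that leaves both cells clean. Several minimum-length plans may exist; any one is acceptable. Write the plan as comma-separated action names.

t=1 Suck ⇒ <B|clean|clean>
min 1: B is soiled, one Suck

Suck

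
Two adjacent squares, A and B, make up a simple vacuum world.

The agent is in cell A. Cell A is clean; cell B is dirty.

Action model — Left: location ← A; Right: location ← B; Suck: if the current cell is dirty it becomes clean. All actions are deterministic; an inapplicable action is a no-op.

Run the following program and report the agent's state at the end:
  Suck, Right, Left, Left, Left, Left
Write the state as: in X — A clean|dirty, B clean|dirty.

in A — A clean, B dirty

step 1/6 (Suck): in A — A clean, B dirty
step 2/6 (Right): in B — A clean, B dirty
step 3/6 (Left): in A — A clean, B dirty
step 4/6 (Left): in A — A clean, B dirty
step 5/6 (Left): in A — A clean, B dirty
step 6/6 (Left): in A — A clean, B dirty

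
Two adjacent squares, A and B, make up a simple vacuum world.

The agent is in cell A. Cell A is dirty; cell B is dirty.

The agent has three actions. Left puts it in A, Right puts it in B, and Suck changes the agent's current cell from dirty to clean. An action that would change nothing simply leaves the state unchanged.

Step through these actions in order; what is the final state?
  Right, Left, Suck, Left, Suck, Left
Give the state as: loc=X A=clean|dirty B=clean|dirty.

loc=A A=clean B=dirty

1. Right → loc=B A=dirty B=dirty
2. Left → loc=A A=dirty B=dirty
3. Suck → loc=A A=clean B=dirty
4. Left → loc=A A=clean B=dirty
5. Suck → loc=A A=clean B=dirty
6. Left → loc=A A=clean B=dirty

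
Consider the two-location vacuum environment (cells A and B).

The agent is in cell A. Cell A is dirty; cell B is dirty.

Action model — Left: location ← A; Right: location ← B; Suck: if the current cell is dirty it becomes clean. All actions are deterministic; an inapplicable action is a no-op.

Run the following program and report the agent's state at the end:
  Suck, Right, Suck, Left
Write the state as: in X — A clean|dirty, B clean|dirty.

in A — A clean, B clean

1. Suck → in A — A clean, B dirty
2. Right → in B — A clean, B dirty
3. Suck → in B — A clean, B clean
4. Left → in A — A clean, B clean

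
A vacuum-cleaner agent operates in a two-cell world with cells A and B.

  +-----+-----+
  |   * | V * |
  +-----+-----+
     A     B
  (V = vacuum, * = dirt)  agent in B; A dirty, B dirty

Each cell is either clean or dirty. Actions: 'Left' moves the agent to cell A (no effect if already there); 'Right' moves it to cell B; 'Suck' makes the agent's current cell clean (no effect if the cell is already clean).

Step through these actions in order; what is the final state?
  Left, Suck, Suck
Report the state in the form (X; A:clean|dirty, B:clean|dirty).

(A; A:clean, B:dirty)

t=1 Left ⇒ (A; A:dirty, B:dirty)
t=2 Suck ⇒ (A; A:clean, B:dirty)
t=3 Suck ⇒ (A; A:clean, B:dirty)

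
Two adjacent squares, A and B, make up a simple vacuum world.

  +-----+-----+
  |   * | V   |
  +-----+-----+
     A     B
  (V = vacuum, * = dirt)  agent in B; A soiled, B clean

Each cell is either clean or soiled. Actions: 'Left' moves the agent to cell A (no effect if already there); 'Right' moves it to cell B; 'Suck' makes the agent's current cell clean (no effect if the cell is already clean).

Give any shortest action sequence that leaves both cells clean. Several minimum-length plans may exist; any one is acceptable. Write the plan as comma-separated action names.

Left (#1): in A — A soiled, B clean
Suck (#2): in A — A clean, B clean
min 2: go A then Suck

Left, Suck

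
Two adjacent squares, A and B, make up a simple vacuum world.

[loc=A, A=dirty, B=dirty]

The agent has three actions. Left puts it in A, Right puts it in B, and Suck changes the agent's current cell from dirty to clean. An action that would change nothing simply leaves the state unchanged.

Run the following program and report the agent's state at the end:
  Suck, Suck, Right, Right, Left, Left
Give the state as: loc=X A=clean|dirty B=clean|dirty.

loc=A A=clean B=dirty

[1] after Suck: loc=A A=clean B=dirty
[2] after Suck: loc=A A=clean B=dirty
[3] after Right: loc=B A=clean B=dirty
[4] after Right: loc=B A=clean B=dirty
[5] after Left: loc=A A=clean B=dirty
[6] after Left: loc=A A=clean B=dirty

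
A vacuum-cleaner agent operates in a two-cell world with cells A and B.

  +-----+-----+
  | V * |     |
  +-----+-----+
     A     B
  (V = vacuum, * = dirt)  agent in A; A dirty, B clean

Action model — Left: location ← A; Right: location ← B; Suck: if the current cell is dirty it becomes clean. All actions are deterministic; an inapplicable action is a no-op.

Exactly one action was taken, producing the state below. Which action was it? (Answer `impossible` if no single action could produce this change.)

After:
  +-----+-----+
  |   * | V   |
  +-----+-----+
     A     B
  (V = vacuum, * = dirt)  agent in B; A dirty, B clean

Right

try  Left: in A — A dirty, B clean
try Right: in B — A dirty, B clean  ← match
try  Suck: in A — A clean, B clean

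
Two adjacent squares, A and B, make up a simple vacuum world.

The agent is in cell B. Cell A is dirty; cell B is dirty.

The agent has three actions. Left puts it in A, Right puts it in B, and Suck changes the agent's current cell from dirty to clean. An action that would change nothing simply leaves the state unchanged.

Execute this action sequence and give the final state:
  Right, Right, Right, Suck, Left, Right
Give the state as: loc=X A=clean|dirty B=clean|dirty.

[1] after Right: loc=B A=dirty B=dirty
[2] after Right: loc=B A=dirty B=dirty
[3] after Right: loc=B A=dirty B=dirty
[4] after Suck: loc=B A=dirty B=clean
[5] after Left: loc=A A=dirty B=clean
[6] after Right: loc=B A=dirty B=clean

loc=B A=dirty B=clean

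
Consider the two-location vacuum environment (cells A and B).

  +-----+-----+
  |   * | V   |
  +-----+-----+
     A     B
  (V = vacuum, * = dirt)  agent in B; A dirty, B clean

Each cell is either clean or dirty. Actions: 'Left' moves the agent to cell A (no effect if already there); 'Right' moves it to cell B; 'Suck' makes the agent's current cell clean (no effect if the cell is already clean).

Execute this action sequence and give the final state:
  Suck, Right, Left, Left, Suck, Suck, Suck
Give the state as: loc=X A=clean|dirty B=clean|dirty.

step 1/7 (Suck): loc=B A=dirty B=clean
step 2/7 (Right): loc=B A=dirty B=clean
step 3/7 (Left): loc=A A=dirty B=clean
step 4/7 (Left): loc=A A=dirty B=clean
step 5/7 (Suck): loc=A A=clean B=clean
step 6/7 (Suck): loc=A A=clean B=clean
step 7/7 (Suck): loc=A A=clean B=clean

loc=A A=clean B=clean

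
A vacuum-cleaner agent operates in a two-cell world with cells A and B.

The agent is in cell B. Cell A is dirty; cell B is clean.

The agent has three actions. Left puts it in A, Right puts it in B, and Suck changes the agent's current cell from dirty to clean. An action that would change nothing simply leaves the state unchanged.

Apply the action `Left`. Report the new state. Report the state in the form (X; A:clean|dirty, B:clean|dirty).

start: (B; A:dirty, B:clean)
Left (#1): (A; A:dirty, B:clean)

(A; A:dirty, B:clean)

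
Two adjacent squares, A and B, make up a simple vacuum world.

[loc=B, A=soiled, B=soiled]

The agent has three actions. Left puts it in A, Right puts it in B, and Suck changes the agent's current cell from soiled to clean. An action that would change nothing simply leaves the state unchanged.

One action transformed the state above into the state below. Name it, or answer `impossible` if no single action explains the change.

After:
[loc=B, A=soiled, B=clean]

Suck

try  Left: loc=A A=soiled B=soiled
try Right: loc=B A=soiled B=soiled
try  Suck: loc=B A=soiled B=clean  ← match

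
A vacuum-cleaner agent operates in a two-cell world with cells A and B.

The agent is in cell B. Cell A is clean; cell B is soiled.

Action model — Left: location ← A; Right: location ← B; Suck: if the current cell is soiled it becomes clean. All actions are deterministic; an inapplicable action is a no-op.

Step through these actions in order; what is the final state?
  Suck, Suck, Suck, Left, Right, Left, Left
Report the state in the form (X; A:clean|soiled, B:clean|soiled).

(A; A:clean, B:clean)

t=1 Suck ⇒ (B; A:clean, B:clean)
t=2 Suck ⇒ (B; A:clean, B:clean)
t=3 Suck ⇒ (B; A:clean, B:clean)
t=4 Left ⇒ (A; A:clean, B:clean)
t=5 Right ⇒ (B; A:clean, B:clean)
t=6 Left ⇒ (A; A:clean, B:clean)
t=7 Left ⇒ (A; A:clean, B:clean)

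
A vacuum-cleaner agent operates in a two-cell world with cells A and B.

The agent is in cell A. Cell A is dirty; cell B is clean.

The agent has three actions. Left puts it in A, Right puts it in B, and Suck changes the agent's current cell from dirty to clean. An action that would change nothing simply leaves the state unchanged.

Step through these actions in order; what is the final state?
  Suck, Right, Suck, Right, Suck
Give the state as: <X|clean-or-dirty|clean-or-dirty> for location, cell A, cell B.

<B|clean|clean>

1) do Suck; now <A|clean|clean>
2) do Right; now <B|clean|clean>
3) do Suck; now <B|clean|clean>
4) do Right; now <B|clean|clean>
5) do Suck; now <B|clean|clean>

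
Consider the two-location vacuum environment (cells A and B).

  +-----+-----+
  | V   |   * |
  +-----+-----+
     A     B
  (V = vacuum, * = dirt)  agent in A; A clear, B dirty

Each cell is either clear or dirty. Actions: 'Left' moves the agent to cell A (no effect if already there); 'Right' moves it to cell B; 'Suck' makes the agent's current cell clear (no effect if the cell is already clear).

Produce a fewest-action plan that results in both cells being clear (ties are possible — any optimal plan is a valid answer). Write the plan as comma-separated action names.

Right, Suck

1) do Right; now in B — A clear, B dirty
2) do Suck; now in B — A clear, B clear
min 2: go B then Suck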